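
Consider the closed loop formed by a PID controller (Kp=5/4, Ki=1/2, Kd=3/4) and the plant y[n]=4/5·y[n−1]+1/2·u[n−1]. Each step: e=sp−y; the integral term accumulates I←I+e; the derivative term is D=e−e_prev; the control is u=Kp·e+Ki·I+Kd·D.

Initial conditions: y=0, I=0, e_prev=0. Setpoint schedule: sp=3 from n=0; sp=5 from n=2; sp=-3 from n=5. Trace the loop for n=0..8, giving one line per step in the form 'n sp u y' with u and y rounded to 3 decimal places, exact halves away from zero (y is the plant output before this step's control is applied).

(exact arithmetic carried between steps; '≈' marks a value shown rounded to 6 d.p. or computed from one; I and e_prev carry over from the previous line; the table rounds u and y to 3 d.p., halves away from zero)
n=0: y=0, sp=3, e=sp−y=3; I=3, D=e−e_prev=3; u=5/4·3+1/2·3+3/4·3=7.5; next y=4/5·0+1/2·7.5=3.75
n=1: y=3.75, sp=3, e=sp−y=-0.75; I=2.25, D=e−e_prev=-3.75; u=5/4·(-0.75)+1/2·2.25+3/4·(-3.75)=-2.625; next y=4/5·3.75+1/2·(-2.625)=1.6875
n=2: y=1.6875, sp=5, e=sp−y=3.3125; I=5.5625, D=e−e_prev=4.0625; u=5/4·3.3125+1/2·5.5625+3/4·4.0625=9.96875; next y=4/5·1.6875+1/2·9.96875=6.334375
n=3: y=6.334375, sp=5, e=sp−y=-1.334375; I=4.228125, D=e−e_prev=-4.646875; u=5/4·(-1.334375)+1/2·4.228125+3/4·(-4.646875)≈-3.039063; next y=4/5·6.334375+1/2·(-3.039063)≈3.547969
n=4: y≈3.547969, sp=5, e=sp−y≈1.452031; I≈5.680156, D=e−e_prev≈2.786406; u=5/4·1.452031+1/2·5.680156+3/4·2.786406≈6.744922; next y=4/5·3.547969+1/2·6.744922≈6.210836
n=5: y≈6.210836, sp=-3, e=sp−y≈-9.210836; I≈-3.530680, D=e−e_prev≈-10.662867; u=5/4·(-9.210836)+1/2·(-3.530680)+3/4·(-10.662867)≈-21.276035; next y=4/5·6.210836+1/2·(-21.276035)≈-5.669349
n=6: y≈-5.669349, sp=-3, e=sp−y≈2.669349; I≈-0.861331, D=e−e_prev≈11.880185; u=5/4·2.669349+1/2·(-0.861331)+3/4·11.880185≈11.816159; next y=4/5·(-5.669349)+1/2·11.816159≈1.372601
n=7: y≈1.372601, sp=-3, e=sp−y≈-4.372601; I≈-5.233931, D=e−e_prev≈-7.041949; u=5/4·(-4.372601)+1/2·(-5.233931)+3/4·(-7.041949)≈-13.364178; next y=4/5·1.372601+1/2·(-13.364178)≈-5.584009
n=8: y≈-5.584009, sp=-3, e=sp−y≈2.584009; I≈-2.649923, D=e−e_prev≈6.956609; u=5/4·2.584009+1/2·(-2.649923)+3/4·6.956609≈7.122507; next y=4/5·(-5.584009)+1/2·7.122507≈-0.905954

0 3 7.500 0.000
1 3 -2.625 3.750
2 5 9.969 1.688
3 5 -3.039 6.334
4 5 6.745 3.548
5 -3 -21.276 6.211
6 -3 11.816 -5.669
7 -3 -13.364 1.373
8 -3 7.123 -5.584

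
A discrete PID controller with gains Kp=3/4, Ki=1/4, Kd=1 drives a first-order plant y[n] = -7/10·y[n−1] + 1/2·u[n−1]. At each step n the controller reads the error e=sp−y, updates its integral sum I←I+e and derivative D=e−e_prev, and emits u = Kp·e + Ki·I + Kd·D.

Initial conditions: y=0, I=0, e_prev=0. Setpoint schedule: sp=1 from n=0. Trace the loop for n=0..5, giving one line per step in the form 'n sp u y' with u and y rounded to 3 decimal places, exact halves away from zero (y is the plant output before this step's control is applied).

0 1 2.000 0.000
1 1 -0.750 1.000
2 1 4.400 -1.075
3 1 -5.211 2.953
4 1 13.578 -4.672
5 1 -22.093 10.060

(exact arithmetic carried between steps; '≈' marks a value shown rounded to 6 d.p. or computed from one; I and e_prev carry over from the previous line; the table rounds u and y to 3 d.p., halves away from zero)
n=0: y=0, sp=1, e=sp−y=1; I=1, D=e−e_prev=1; u=3/4·1+1/4·1+1·1=2; next y=-7/10·0+1/2·2=1
n=1: y=1, sp=1, e=sp−y=0; I=1, D=e−e_prev=-1; u=3/4·0+1/4·1+1·(-1)=-0.75; next y=-7/10·1+1/2·(-0.75)=-1.075
n=2: y=-1.075, sp=1, e=sp−y=2.075; I=3.075, D=e−e_prev=2.075; u=3/4·2.075+1/4·3.075+1·2.075=4.4; next y=-7/10·(-1.075)+1/2·4.4=2.9525
n=3: y=2.9525, sp=1, e=sp−y=-1.9525; I=1.1225, D=e−e_prev=-4.0275; u=3/4·(-1.9525)+1/4·1.1225+1·(-4.0275)=-5.21125; next y=-7/10·2.9525+1/2·(-5.21125)=-4.672375
n=4: y=-4.672375, sp=1, e=sp−y=5.672375; I=6.794875, D=e−e_prev=7.624875; u=3/4·5.672375+1/4·6.794875+1·7.624875=13.577875; next y=-7/10·(-4.672375)+1/2·13.577875=10.0596
n=5: y=10.0596, sp=1, e=sp−y=-9.0596; I=-2.264725, D=e−e_prev=-14.731975; u=3/4·(-9.0596)+1/4·(-2.264725)+1·(-14.731975)≈-22.092856; next y=-7/10·10.0596+1/2·(-22.092856)≈-18.088148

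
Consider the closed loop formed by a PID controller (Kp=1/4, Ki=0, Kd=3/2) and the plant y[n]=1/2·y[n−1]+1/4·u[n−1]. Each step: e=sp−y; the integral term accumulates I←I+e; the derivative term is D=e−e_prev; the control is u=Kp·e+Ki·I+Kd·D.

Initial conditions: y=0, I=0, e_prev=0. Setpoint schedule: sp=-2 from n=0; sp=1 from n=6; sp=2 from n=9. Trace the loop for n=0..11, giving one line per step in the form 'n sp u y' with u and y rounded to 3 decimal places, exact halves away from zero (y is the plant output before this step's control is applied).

0 -2 -3.500 0.000
1 -2 1.031 -0.875
2 -2 -1.498 -0.180
3 -2 0.043 -0.464
4 -2 -0.809 -0.221
5 -2 -0.284 -0.313
6 1 4.679 -0.228
7 1 -1.939 1.056
8 1 1.758 0.043
9 2 1.258 0.461
10 2 0.238 0.545
11 2 0.737 0.332

(exact arithmetic carried between steps; '≈' marks a value shown rounded to 6 d.p. or computed from one; I and e_prev carry over from the previous line; the table rounds u and y to 3 d.p., halves away from zero)
n=0: y=0, sp=-2, e=sp−y=-2; I=-2, D=e−e_prev=-2; u=1/4·(-2)+0·(-2)+3/2·(-2)=-3.5; next y=1/2·0+1/4·(-3.5)=-0.875
n=1: y=-0.875, sp=-2, e=sp−y=-1.125; I=-3.125, D=e−e_prev=0.875; u=1/4·(-1.125)+0·(-3.125)+3/2·0.875=1.03125; next y=1/2·(-0.875)+1/4·1.03125≈-0.179688
n=2: y≈-0.179688, sp=-2, e=sp−y≈-1.820313; I≈-4.945313, D=e−e_prev≈-0.695313; u=1/4·(-1.820313)+0·(-4.945313)+3/2·(-0.695313)≈-1.498047; next y=1/2·(-0.179688)+1/4·(-1.498047)≈-0.464355
n=3: y≈-0.464355, sp=-2, e=sp−y≈-1.535645; I≈-6.480957, D=e−e_prev≈0.284668; u=1/4·(-1.535645)+0·(-6.480957)+3/2·0.284668≈0.043091; next y=1/2·(-0.464355)+1/4·0.043091≈-0.221405
n=4: y≈-0.221405, sp=-2, e=sp−y≈-1.778595; I≈-8.259552, D=e−e_prev≈-0.242950; u=1/4·(-1.778595)+0·(-8.259552)+3/2·(-0.242950)≈-0.809074; next y=1/2·(-0.221405)+1/4·(-0.809074)≈-0.312971
n=5: y≈-0.312971, sp=-2, e=sp−y≈-1.687029; I≈-9.946581, D=e−e_prev≈0.091566; u=1/4·(-1.687029)+0·(-9.946581)+3/2·0.091566≈-0.284408; next y=1/2·(-0.312971)+1/4·(-0.284408)≈-0.227588
n=6: y≈-0.227588, sp=1, e=sp−y≈1.227588; I≈-8.718993, D=e−e_prev≈2.914616; u=1/4·1.227588+0·(-8.718993)+3/2·2.914616≈4.678822; next y=1/2·(-0.227588)+1/4·4.678822≈1.055912
n=7: y≈1.055912, sp=1, e=sp−y≈-0.055912; I≈-8.774905, D=e−e_prev≈-1.283499; u=1/4·(-0.055912)+0·(-8.774905)+3/2·(-1.283499)≈-1.939227; next y=1/2·1.055912+1/4·(-1.939227)≈0.043149
n=8: y≈0.043149, sp=1, e=sp−y≈0.956851; I≈-7.818054, D=e−e_prev≈1.012762; u=1/4·0.956851+0·(-7.818054)+3/2·1.012762≈1.758356; next y=1/2·0.043149+1/4·1.758356≈0.461164
n=9: y≈0.461164, sp=2, e=sp−y≈1.538836; I≈-6.279218, D=e−e_prev≈0.581985; u=1/4·1.538836+0·(-6.279218)+3/2·0.581985≈1.257687; next y=1/2·0.461164+1/4·1.257687≈0.545004
n=10: y≈0.545004, sp=2, e=sp−y≈1.454996; I≈-4.824221, D=e−e_prev≈-0.083840; u=1/4·1.454996+0·(-4.824221)+3/2·(-0.083840)≈0.237989; next y=1/2·0.545004+1/4·0.237989≈0.331999
n=11: y≈0.331999, sp=2, e=sp−y≈1.668001; I≈-3.156220, D=e−e_prev≈0.213005; u=1/4·1.668001+0·(-3.156220)+3/2·0.213005≈0.736507; next y=1/2·0.331999+1/4·0.736507≈0.350126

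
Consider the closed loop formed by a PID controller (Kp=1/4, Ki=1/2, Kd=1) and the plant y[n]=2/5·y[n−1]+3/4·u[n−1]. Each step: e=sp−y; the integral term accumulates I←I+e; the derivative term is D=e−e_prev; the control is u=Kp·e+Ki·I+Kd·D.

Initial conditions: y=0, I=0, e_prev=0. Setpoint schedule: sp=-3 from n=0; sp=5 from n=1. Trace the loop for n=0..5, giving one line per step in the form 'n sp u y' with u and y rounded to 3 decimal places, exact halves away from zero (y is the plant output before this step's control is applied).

0 -3 -5.250 0.000
1 5 17.141 -3.938
2 5 -16.960 11.280
3 5 29.222 -8.207
4 5 -30.634 18.634
5 5 49.163 -15.522

(exact arithmetic carried between steps; '≈' marks a value shown rounded to 6 d.p. or computed from one; I and e_prev carry over from the previous line; the table rounds u and y to 3 d.p., halves away from zero)
n=0: y=0, sp=-3, e=sp−y=-3; I=-3, D=e−e_prev=-3; u=1/4·(-3)+1/2·(-3)+1·(-3)=-5.25; next y=2/5·0+3/4·(-5.25)=-3.9375
n=1: y=-3.9375, sp=5, e=sp−y=8.9375; I=5.9375, D=e−e_prev=11.9375; u=1/4·8.9375+1/2·5.9375+1·11.9375=17.140625; next y=2/5·(-3.9375)+3/4·17.140625≈11.280469
n=2: y≈11.280469, sp=5, e=sp−y≈-6.280469; I≈-0.342969, D=e−e_prev≈-15.217969; u=1/4·(-6.280469)+1/2·(-0.342969)+1·(-15.217969)≈-16.959570; next y=2/5·11.280469+3/4·(-16.959570)≈-8.207490
n=3: y≈-8.207490, sp=5, e=sp−y≈13.207490; I≈12.864521, D=e−e_prev≈19.487959; u=1/4·13.207490+1/2·12.864521+1·19.487959≈29.222092; next y=2/5·(-8.207490)+3/4·29.222092≈18.633573
n=4: y≈18.633573, sp=5, e=sp−y≈-13.633573; I≈-0.769052, D=e−e_prev≈-26.841063; u=1/4·(-13.633573)+1/2·(-0.769052)+1·(-26.841063)≈-30.633982; next y=2/5·18.633573+3/4·(-30.633982)≈-15.522058
n=5: y≈-15.522058, sp=5, e=sp−y≈20.522058; I≈19.753006, D=e−e_prev≈34.155631; u=1/4·20.522058+1/2·19.753006+1·34.155631≈49.162648; next y=2/5·(-15.522058)+3/4·49.162648≈30.663163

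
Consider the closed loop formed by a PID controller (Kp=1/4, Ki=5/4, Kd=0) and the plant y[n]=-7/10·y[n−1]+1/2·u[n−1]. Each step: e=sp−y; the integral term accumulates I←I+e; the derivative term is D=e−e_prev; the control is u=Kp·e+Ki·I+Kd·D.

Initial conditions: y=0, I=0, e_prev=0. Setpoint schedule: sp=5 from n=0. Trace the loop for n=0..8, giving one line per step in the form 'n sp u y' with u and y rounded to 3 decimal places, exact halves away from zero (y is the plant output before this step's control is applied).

(exact arithmetic carried between steps; '≈' marks a value shown rounded to 6 d.p. or computed from one; I and e_prev carry over from the previous line; the table rounds u and y to 3 d.p., halves away from zero)
n=0: y=0, sp=5, e=sp−y=5; I=5, D=e−e_prev=5; u=1/4·5+5/4·5+0·5=7.5; next y=-7/10·0+1/2·7.5=3.75
n=1: y=3.75, sp=5, e=sp−y=1.25; I=6.25, D=e−e_prev=-3.75; u=1/4·1.25+5/4·6.25+0·(-3.75)=8.125; next y=-7/10·3.75+1/2·8.125=1.4375
n=2: y=1.4375, sp=5, e=sp−y=3.5625; I=9.8125, D=e−e_prev=2.3125; u=1/4·3.5625+5/4·9.8125+0·2.3125=13.15625; next y=-7/10·1.4375+1/2·13.15625=5.571875
n=3: y=5.571875, sp=5, e=sp−y=-0.571875; I=9.240625, D=e−e_prev=-4.134375; u=1/4·(-0.571875)+5/4·9.240625+0·(-4.134375)≈11.407813; next y=-7/10·5.571875+1/2·11.407813≈1.803594
n=4: y≈1.803594, sp=5, e=sp−y≈3.196406; I≈12.437031, D=e−e_prev≈3.768281; u=1/4·3.196406+5/4·12.437031+0·3.768281≈16.345391; next y=-7/10·1.803594+1/2·16.345391≈6.910180
n=5: y≈6.910180, sp=5, e=sp−y≈-1.910180; I≈10.526852, D=e−e_prev≈-5.106586; u=1/4·(-1.910180)+5/4·10.526852+0·(-5.106586)≈12.681020; next y=-7/10·6.910180+1/2·12.681020≈1.503384
n=6: y≈1.503384, sp=5, e=sp−y≈3.496616; I≈14.023468, D=e−e_prev≈5.406796; u=1/4·3.496616+5/4·14.023468+0·5.406796≈18.403488; next y=-7/10·1.503384+1/2·18.403488≈8.149375
n=7: y≈8.149375, sp=5, e=sp−y≈-3.149375; I≈10.874092, D=e−e_prev≈-6.645991; u=1/4·(-3.149375)+5/4·10.874092+0·(-6.645991)≈12.805271; next y=-7/10·8.149375+1/2·12.805271≈0.698073
n=8: y≈0.698073, sp=5, e=sp−y≈4.301927; I≈15.176019, D=e−e_prev≈7.451303; u=1/4·4.301927+5/4·15.176019+0·7.451303≈20.045506; next y=-7/10·0.698073+1/2·20.045506≈9.534102

0 5 7.500 0.000
1 5 8.125 3.750
2 5 13.156 1.438
3 5 11.408 5.572
4 5 16.345 1.804
5 5 12.681 6.910
6 5 18.403 1.503
7 5 12.805 8.149
8 5 20.046 0.698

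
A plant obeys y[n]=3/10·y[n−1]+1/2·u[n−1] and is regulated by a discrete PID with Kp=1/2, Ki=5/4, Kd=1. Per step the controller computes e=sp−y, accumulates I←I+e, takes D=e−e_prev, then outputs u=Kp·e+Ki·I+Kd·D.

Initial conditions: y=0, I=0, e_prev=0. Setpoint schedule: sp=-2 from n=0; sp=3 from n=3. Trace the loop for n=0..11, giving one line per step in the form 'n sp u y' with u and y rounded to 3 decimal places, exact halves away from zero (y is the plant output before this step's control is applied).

0 -2 -5.500 0.000
1 -2 1.563 -2.750
2 -2 -7.692 -0.044
3 3 16.811 -3.859
4 3 -13.975 7.248
5 3 24.990 -4.813
6 3 -20.931 11.051
7 3 34.923 -7.150
8 3 -32.373 15.316
9 3 48.695 -11.592
10 3 -49.243 20.870
11 3 68.765 -18.361

(exact arithmetic carried between steps; '≈' marks a value shown rounded to 6 d.p. or computed from one; I and e_prev carry over from the previous line; the table rounds u and y to 3 d.p., halves away from zero)
n=0: y=0, sp=-2, e=sp−y=-2; I=-2, D=e−e_prev=-2; u=1/2·(-2)+5/4·(-2)+1·(-2)=-5.5; next y=3/10·0+1/2·(-5.5)=-2.75
n=1: y=-2.75, sp=-2, e=sp−y=0.75; I=-1.25, D=e−e_prev=2.75; u=1/2·0.75+5/4·(-1.25)+1·2.75=1.5625; next y=3/10·(-2.75)+1/2·1.5625=-0.04375
n=2: y=-0.04375, sp=-2, e=sp−y=-1.95625; I=-3.20625, D=e−e_prev=-2.70625; u=1/2·(-1.95625)+5/4·(-3.20625)+1·(-2.70625)≈-7.692188; next y=3/10·(-0.04375)+1/2·(-7.692188)≈-3.859219
n=3: y≈-3.859219, sp=3, e=sp−y≈6.859219; I≈3.652969, D=e−e_prev≈8.815469; u=1/2·6.859219+5/4·3.652969+1·8.815469≈16.811289; next y=3/10·(-3.859219)+1/2·16.811289≈7.247879
n=4: y≈7.247879, sp=3, e=sp−y≈-4.247879; I≈-0.594910, D=e−e_prev≈-11.107098; u=1/2·(-4.247879)+5/4·(-0.594910)+1·(-11.107098)≈-13.974675; next y=3/10·7.247879+1/2·(-13.974675)≈-4.812974
n=5: y≈-4.812974, sp=3, e=sp−y≈7.812974; I≈7.218064, D=e−e_prev≈12.060853; u=1/2·7.812974+5/4·7.218064+1·12.060853≈24.989919; next y=3/10·(-4.812974)+1/2·24.989919≈11.051067
n=6: y≈11.051067, sp=3, e=sp−y≈-8.051067; I≈-0.833004, D=e−e_prev≈-15.864041; u=1/2·(-8.051067)+5/4·(-0.833004)+1·(-15.864041)≈-20.930830; next y=3/10·11.051067+1/2·(-20.930830)≈-7.150095
n=7: y≈-7.150095, sp=3, e=sp−y≈10.150095; I≈9.317091, D=e−e_prev≈18.201162; u=1/2·10.150095+5/4·9.317091+1·18.201162≈34.922573; next y=3/10·(-7.150095)+1/2·34.922573≈15.316258
n=8: y≈15.316258, sp=3, e=sp−y≈-12.316258; I≈-2.999167, D=e−e_prev≈-22.466353; u=1/2·(-12.316258)+5/4·(-2.999167)+1·(-22.466353)≈-32.373440; next y=3/10·15.316258+1/2·(-32.373440)≈-11.591843
n=9: y≈-11.591843, sp=3, e=sp−y≈14.591843; I≈11.592676, D=e−e_prev≈26.908101; u=1/2·14.591843+5/4·11.592676+1·26.908101≈48.694867; next y=3/10·(-11.591843)+1/2·48.694867≈20.869881
n=10: y≈20.869881, sp=3, e=sp−y≈-17.869881; I≈-6.277205, D=e−e_prev≈-32.461723; u=1/2·(-17.869881)+5/4·(-6.277205)+1·(-32.461723)≈-49.243170; next y=3/10·20.869881+1/2·(-49.243170)≈-18.360621
n=11: y≈-18.360621, sp=3, e=sp−y≈21.360621; I≈15.083416, D=e−e_prev≈39.230501; u=1/2·21.360621+5/4·15.083416+1·39.230501≈68.765081; next y=3/10·(-18.360621)+1/2·68.765081≈28.874354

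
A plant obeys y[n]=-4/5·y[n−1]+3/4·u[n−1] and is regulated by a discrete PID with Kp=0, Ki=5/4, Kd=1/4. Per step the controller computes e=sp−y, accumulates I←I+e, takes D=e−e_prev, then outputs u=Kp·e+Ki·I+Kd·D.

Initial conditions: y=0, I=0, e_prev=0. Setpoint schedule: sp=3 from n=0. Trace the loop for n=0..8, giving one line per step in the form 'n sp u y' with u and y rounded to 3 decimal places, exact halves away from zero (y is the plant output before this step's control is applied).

0 3 4.500 0.000
1 3 2.438 3.375
2 3 9.183 -0.872
3 3 0.276 7.585
4 3 16.827 -5.861
5 3 -10.212 17.309
6 3 35.917 -21.506
7 3 -41.628 44.143
8 3 89.373 -66.535

(exact arithmetic carried between steps; '≈' marks a value shown rounded to 6 d.p. or computed from one; I and e_prev carry over from the previous line; the table rounds u and y to 3 d.p., halves away from zero)
n=0: y=0, sp=3, e=sp−y=3; I=3, D=e−e_prev=3; u=0·3+5/4·3+1/4·3=4.5; next y=-4/5·0+3/4·4.5=3.375
n=1: y=3.375, sp=3, e=sp−y=-0.375; I=2.625, D=e−e_prev=-3.375; u=0·(-0.375)+5/4·2.625+1/4·(-3.375)=2.4375; next y=-4/5·3.375+3/4·2.4375=-0.871875
n=2: y=-0.871875, sp=3, e=sp−y=3.871875; I=6.496875, D=e−e_prev=4.246875; u=0·3.871875+5/4·6.496875+1/4·4.246875≈9.182813; next y=-4/5·(-0.871875)+3/4·9.182813≈7.584609
n=3: y≈7.584609, sp=3, e=sp−y≈-4.584609; I≈1.912266, D=e−e_prev≈-8.456484; u=0·(-4.584609)+5/4·1.912266+1/4·(-8.456484)≈0.276211; next y=-4/5·7.584609+3/4·0.276211≈-5.860529
n=4: y≈-5.860529, sp=3, e=sp−y≈8.860529; I≈10.772795, D=e−e_prev≈13.445139; u=0·8.860529+5/4·10.772795+1/4·13.445139≈16.827278; next y=-4/5·(-5.860529)+3/4·16.827278≈17.308882
n=5: y≈17.308882, sp=3, e=sp−y≈-14.308882; I≈-3.536087, D=e−e_prev≈-23.169411; u=0·(-14.308882)+5/4·(-3.536087)+1/4·(-23.169411)≈-10.212462; next y=-4/5·17.308882+3/4·(-10.212462)≈-21.506452
n=6: y≈-21.506452, sp=3, e=sp−y≈24.506452; I≈20.970365, D=e−e_prev≈38.815334; u=0·24.506452+5/4·20.970365+1/4·38.815334≈35.916790; next y=-4/5·(-21.506452)+3/4·35.916790≈44.142754
n=7: y≈44.142754, sp=3, e=sp−y≈-41.142754; I≈-20.172389, D=e−e_prev≈-65.649206; u=0·(-41.142754)+5/4·(-20.172389)+1/4·(-65.649206)≈-41.627788; next y=-4/5·44.142754+3/4·(-41.627788)≈-66.535044
n=8: y≈-66.535044, sp=3, e=sp−y≈69.535044; I≈49.362655, D=e−e_prev≈110.677798; u=0·69.535044+5/4·49.362655+1/4·110.677798≈89.372768; next y=-4/5·(-66.535044)+3/4·89.372768≈120.257612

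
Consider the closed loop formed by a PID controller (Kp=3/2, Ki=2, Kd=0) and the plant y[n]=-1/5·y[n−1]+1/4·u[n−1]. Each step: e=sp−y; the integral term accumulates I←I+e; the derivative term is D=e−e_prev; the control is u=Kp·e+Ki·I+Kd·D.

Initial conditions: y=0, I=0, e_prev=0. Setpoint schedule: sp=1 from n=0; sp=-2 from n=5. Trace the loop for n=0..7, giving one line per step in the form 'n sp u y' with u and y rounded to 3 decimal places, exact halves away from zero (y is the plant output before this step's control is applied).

0 1 3.500 0.000
1 1 2.438 0.875
2 1 4.230 0.434
3 1 3.484 0.971
4 1 4.571 0.677
5 -2 -6.439 1.007
6 -2 -2.589 -1.811
7 -2 -8.308 -0.285

(exact arithmetic carried between steps; '≈' marks a value shown rounded to 6 d.p. or computed from one; I and e_prev carry over from the previous line; the table rounds u and y to 3 d.p., halves away from zero)
n=0: y=0, sp=1, e=sp−y=1; I=1, D=e−e_prev=1; u=3/2·1+2·1+0·1=3.5; next y=-1/5·0+1/4·3.5=0.875
n=1: y=0.875, sp=1, e=sp−y=0.125; I=1.125, D=e−e_prev=-0.875; u=3/2·0.125+2·1.125+0·(-0.875)=2.4375; next y=-1/5·0.875+1/4·2.4375=0.434375
n=2: y=0.434375, sp=1, e=sp−y=0.565625; I=1.690625, D=e−e_prev=0.440625; u=3/2·0.565625+2·1.690625+0·0.440625≈4.229688; next y=-1/5·0.434375+1/4·4.229688≈0.970547
n=3: y≈0.970547, sp=1, e=sp−y≈0.029453; I≈1.720078, D=e−e_prev≈-0.536172; u=3/2·0.029453+2·1.720078+0·(-0.536172)≈3.484336; next y=-1/5·0.970547+1/4·3.484336≈0.676975
n=4: y≈0.676975, sp=1, e=sp−y≈0.323025; I≈2.043104, D=e−e_prev≈0.293572; u=3/2·0.323025+2·2.043104+0·0.293572≈4.570745; next y=-1/5·0.676975+1/4·4.570745≈1.007291
n=5: y≈1.007291, sp=-2, e=sp−y≈-3.007291; I≈-0.964188, D=e−e_prev≈-3.330317; u=3/2·(-3.007291)+2·(-0.964188)+0·(-3.330317)≈-6.439313; next y=-1/5·1.007291+1/4·(-6.439313)≈-1.811286
n=6: y≈-1.811286, sp=-2, e=sp−y≈-0.188714; I≈-1.152901, D=e−e_prev≈2.818578; u=3/2·(-0.188714)+2·(-1.152901)+0·2.818578≈-2.588873; next y=-1/5·(-1.811286)+1/4·(-2.588873)≈-0.284961
n=7: y≈-0.284961, sp=-2, e=sp−y≈-1.715039; I≈-2.867940, D=e−e_prev≈-1.526325; u=3/2·(-1.715039)+2·(-2.867940)+0·(-1.526325)≈-8.308439; next y=-1/5·(-0.284961)+1/4·(-8.308439)≈-2.020118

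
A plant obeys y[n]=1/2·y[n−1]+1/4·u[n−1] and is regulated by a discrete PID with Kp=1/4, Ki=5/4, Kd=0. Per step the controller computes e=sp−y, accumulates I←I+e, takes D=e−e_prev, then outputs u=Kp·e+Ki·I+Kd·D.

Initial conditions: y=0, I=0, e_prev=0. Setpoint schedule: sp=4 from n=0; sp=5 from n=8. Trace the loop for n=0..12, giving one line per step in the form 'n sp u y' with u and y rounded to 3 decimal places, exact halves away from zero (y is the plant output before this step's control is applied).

(exact arithmetic carried between steps; '≈' marks a value shown rounded to 6 d.p. or computed from one; I and e_prev carry over from the previous line; the table rounds u and y to 3 d.p., halves away from zero)
n=0: y=0, sp=4, e=sp−y=4; I=4, D=e−e_prev=4; u=1/4·4+5/4·4+0·4=6; next y=1/2·0+1/4·6=1.5
n=1: y=1.5, sp=4, e=sp−y=2.5; I=6.5, D=e−e_prev=-1.5; u=1/4·2.5+5/4·6.5+0·(-1.5)=8.75; next y=1/2·1.5+1/4·8.75=2.9375
n=2: y=2.9375, sp=4, e=sp−y=1.0625; I=7.5625, D=e−e_prev=-1.4375; u=1/4·1.0625+5/4·7.5625+0·(-1.4375)=9.71875; next y=1/2·2.9375+1/4·9.71875≈3.898438
n=3: y≈3.898438, sp=4, e=sp−y≈0.101563; I≈7.664063, D=e−e_prev≈-0.960938; u=1/4·0.101563+5/4·7.664063+0·(-0.960938)≈9.605469; next y=1/2·3.898438+1/4·9.605469≈4.350586
n=4: y≈4.350586, sp=4, e=sp−y≈-0.350586; I≈7.313477, D=e−e_prev≈-0.452148; u=1/4·(-0.350586)+5/4·7.313477+0·(-0.452148)≈9.054199; next y=1/2·4.350586+1/4·9.054199≈4.438843
n=5: y≈4.438843, sp=4, e=sp−y≈-0.438843; I≈6.874634, D=e−e_prev≈-0.088257; u=1/4·(-0.438843)+5/4·6.874634+0·(-0.088257)≈8.483582; next y=1/2·4.438843+1/4·8.483582≈4.340317
n=6: y≈4.340317, sp=4, e=sp−y≈-0.340317; I≈6.534317, D=e−e_prev≈0.098526; u=1/4·(-0.340317)+5/4·6.534317+0·0.098526≈8.082817; next y=1/2·4.340317+1/4·8.082817≈4.190863
n=7: y≈4.190863, sp=4, e=sp−y≈-0.190863; I≈6.343454, D=e−e_prev≈0.149454; u=1/4·(-0.190863)+5/4·6.343454+0·0.149454≈7.881602; next y=1/2·4.190863+1/4·7.881602≈4.065832
n=8: y≈4.065832, sp=5, e=sp−y≈0.934168; I≈7.277622, D=e−e_prev≈1.125031; u=1/4·0.934168+5/4·7.277622+0·1.125031≈9.330570; next y=1/2·4.065832+1/4·9.330570≈4.365558
n=9: y≈4.365558, sp=5, e=sp−y≈0.634442; I≈7.912064, D=e−e_prev≈-0.299727; u=1/4·0.634442+5/4·7.912064+0·(-0.299727)≈10.048690; next y=1/2·4.365558+1/4·10.048690≈4.694952
n=10: y≈4.694952, sp=5, e=sp−y≈0.305048; I≈8.217112, D=e−e_prev≈-0.329393; u=1/4·0.305048+5/4·8.217112+0·(-0.329393)≈10.347652; next y=1/2·4.694952+1/4·10.347652≈4.934389
n=11: y≈4.934389, sp=5, e=sp−y≈0.065611; I≈8.282723, D=e−e_prev≈-0.239437; u=1/4·0.065611+5/4·8.282723+0·(-0.239437)≈10.369807; next y=1/2·4.934389+1/4·10.369807≈5.059646
n=12: y≈5.059646, sp=5, e=sp−y≈-0.059646; I≈8.223077, D=e−e_prev≈-0.125257; u=1/4·(-0.059646)+5/4·8.223077+0·(-0.125257)≈10.263935; next y=1/2·5.059646+1/4·10.263935≈5.095807

0 4 6.000 0.000
1 4 8.750 1.500
2 4 9.719 2.938
3 4 9.605 3.898
4 4 9.054 4.351
5 4 8.484 4.439
6 4 8.083 4.340
7 4 7.882 4.191
8 5 9.331 4.066
9 5 10.049 4.366
10 5 10.348 4.695
11 5 10.370 4.934
12 5 10.264 5.060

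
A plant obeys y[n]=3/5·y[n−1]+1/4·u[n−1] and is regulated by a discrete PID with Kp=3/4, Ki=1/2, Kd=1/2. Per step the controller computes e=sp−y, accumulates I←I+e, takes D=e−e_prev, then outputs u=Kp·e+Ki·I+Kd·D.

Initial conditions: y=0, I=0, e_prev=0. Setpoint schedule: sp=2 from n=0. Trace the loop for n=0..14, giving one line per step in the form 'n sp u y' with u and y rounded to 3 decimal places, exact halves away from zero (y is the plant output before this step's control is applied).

(exact arithmetic carried between steps; '≈' marks a value shown rounded to 6 d.p. or computed from one; I and e_prev carry over from the previous line; the table rounds u and y to 3 d.p., halves away from zero)
n=0: y=0, sp=2, e=sp−y=2; I=2, D=e−e_prev=2; u=3/4·2+1/2·2+1/2·2=3.5; next y=3/5·0+1/4·3.5=0.875
n=1: y=0.875, sp=2, e=sp−y=1.125; I=3.125, D=e−e_prev=-0.875; u=3/4·1.125+1/2·3.125+1/2·(-0.875)=1.96875; next y=3/5·0.875+1/4·1.96875≈1.017188
n=2: y≈1.017188, sp=2, e=sp−y≈0.982813; I≈4.107813, D=e−e_prev≈-0.142188; u=3/4·0.982813+1/2·4.107813+1/2·(-0.142188)≈2.719922; next y=3/5·1.017188+1/4·2.719922≈1.290293
n=3: y≈1.290293, sp=2, e=sp−y≈0.709707; I≈4.817520, D=e−e_prev≈-0.273105; u=3/4·0.709707+1/2·4.817520+1/2·(-0.273105)≈2.804487; next y=3/5·1.290293+1/4·2.804487≈1.475298
n=4: y≈1.475298, sp=2, e=sp−y≈0.524702; I≈5.342222, D=e−e_prev≈-0.185005; u=3/4·0.524702+1/2·5.342222+1/2·(-0.185005)≈2.972135; next y=3/5·1.475298+1/4·2.972135≈1.628212
n=5: y≈1.628212, sp=2, e=sp−y≈0.371788; I≈5.714010, D=e−e_prev≈-0.152915; u=3/4·0.371788+1/2·5.714010+1/2·(-0.152915)≈3.059388; next y=3/5·1.628212+1/4·3.059388≈1.741774
n=6: y≈1.741774, sp=2, e=sp−y≈0.258226; I≈5.972235, D=e−e_prev≈-0.113562; u=3/4·0.258226+1/2·5.972235+1/2·(-0.113562)≈3.123006; next y=3/5·1.741774+1/4·3.123006≈1.825816
n=7: y≈1.825816, sp=2, e=sp−y≈0.174184; I≈6.146419, D=e−e_prev≈-0.084042; u=3/4·0.174184+1/2·6.146419+1/2·(-0.084042)≈3.161827; next y=3/5·1.825816+1/4·3.161827≈1.885946
n=8: y≈1.885946, sp=2, e=sp−y≈0.114054; I≈6.260473, D=e−e_prev≈-0.060130; u=3/4·0.114054+1/2·6.260473+1/2·(-0.060130)≈3.185711; next y=3/5·1.885946+1/4·3.185711≈1.927996
n=9: y≈1.927996, sp=2, e=sp−y≈0.072004; I≈6.332477, D=e−e_prev≈-0.042049; u=3/4·0.072004+1/2·6.332477+1/2·(-0.042049)≈3.199217; next y=3/5·1.927996+1/4·3.199217≈1.956602
n=10: y≈1.956602, sp=2, e=sp−y≈0.043398; I≈6.375875, D=e−e_prev≈-0.028606; u=3/4·0.043398+1/2·6.375875+1/2·(-0.028606)≈3.206183; next y=3/5·1.956602+1/4·3.206183≈1.975507
n=11: y≈1.975507, sp=2, e=sp−y≈0.024493; I≈6.400368, D=e−e_prev≈-0.018905; u=3/4·0.024493+1/2·6.400368+1/2·(-0.018905)≈3.209102; next y=3/5·1.975507+1/4·3.209102≈1.987579
n=12: y≈1.987579, sp=2, e=sp−y≈0.012421; I≈6.412789, D=e−e_prev≈-0.012073; u=3/4·0.012421+1/2·6.412789+1/2·(-0.012073)≈3.209674; next y=3/5·1.987579+1/4·3.209674≈1.994966
n=13: y≈1.994966, sp=2, e=sp−y≈0.005034; I≈6.417823, D=e−e_prev≈-0.007387; u=3/4·0.005034+1/2·6.417823+1/2·(-0.007387)≈3.208994; next y=3/5·1.994966+1/4·3.208994≈1.999228
n=14: y≈1.999228, sp=2, e=sp−y≈0.000772; I≈6.418595, D=e−e_prev≈-0.004262; u=3/4·0.000772+1/2·6.418595+1/2·(-0.004262)≈3.207745; next y=3/5·1.999228+1/4·3.207745≈2.001473

0 2 3.500 0.000
1 2 1.969 0.875
2 2 2.720 1.017
3 2 2.804 1.290
4 2 2.972 1.475
5 2 3.059 1.628
6 2 3.123 1.742
7 2 3.162 1.826
8 2 3.186 1.886
9 2 3.199 1.928
10 2 3.206 1.957
11 2 3.209 1.976
12 2 3.210 1.988
13 2 3.209 1.995
14 2 3.208 1.999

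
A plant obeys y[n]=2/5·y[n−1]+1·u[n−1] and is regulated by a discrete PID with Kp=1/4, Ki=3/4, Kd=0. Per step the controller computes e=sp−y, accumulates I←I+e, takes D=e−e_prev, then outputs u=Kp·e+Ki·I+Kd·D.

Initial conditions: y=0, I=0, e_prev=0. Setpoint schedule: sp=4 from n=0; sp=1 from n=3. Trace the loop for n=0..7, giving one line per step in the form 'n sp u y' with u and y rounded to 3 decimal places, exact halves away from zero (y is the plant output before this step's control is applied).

(exact arithmetic carried between steps; '≈' marks a value shown rounded to 6 d.p. or computed from one; I and e_prev carry over from the previous line; the table rounds u and y to 3 d.p., halves away from zero)
n=0: y=0, sp=4, e=sp−y=4; I=4, D=e−e_prev=4; u=1/4·4+3/4·4+0·4=4; next y=2/5·0+1·4=4
n=1: y=4, sp=4, e=sp−y=0; I=4, D=e−e_prev=-4; u=1/4·0+3/4·4+0·(-4)=3; next y=2/5·4+1·3=4.6
n=2: y=4.6, sp=4, e=sp−y=-0.6; I=3.4, D=e−e_prev=-0.6; u=1/4·(-0.6)+3/4·3.4+0·(-0.6)=2.4; next y=2/5·4.6+1·2.4=4.24
n=3: y=4.24, sp=1, e=sp−y=-3.24; I=0.16, D=e−e_prev=-2.64; u=1/4·(-3.24)+3/4·0.16+0·(-2.64)=-0.69; next y=2/5·4.24+1·(-0.69)=1.006
n=4: y=1.006, sp=1, e=sp−y=-0.006; I=0.154, D=e−e_prev=3.234; u=1/4·(-0.006)+3/4·0.154+0·3.234=0.114; next y=2/5·1.006+1·0.114=0.5164
n=5: y=0.5164, sp=1, e=sp−y=0.4836; I=0.6376, D=e−e_prev=0.4896; u=1/4·0.4836+3/4·0.6376+0·0.4896=0.5991; next y=2/5·0.5164+1·0.5991=0.80566
n=6: y=0.80566, sp=1, e=sp−y=0.19434; I=0.83194, D=e−e_prev=-0.28926; u=1/4·0.19434+3/4·0.83194+0·(-0.28926)=0.67254; next y=2/5·0.80566+1·0.67254=0.994804
n=7: y=0.994804, sp=1, e=sp−y=0.005196; I=0.837136, D=e−e_prev=-0.189144; u=1/4·0.005196+3/4·0.837136+0·(-0.189144)=0.629151; next y=2/5·0.994804+1·0.629151≈1.027073

0 4 4.000 0.000
1 4 3.000 4.000
2 4 2.400 4.600
3 1 -0.690 4.240
4 1 0.114 1.006
5 1 0.599 0.516
6 1 0.673 0.806
7 1 0.629 0.995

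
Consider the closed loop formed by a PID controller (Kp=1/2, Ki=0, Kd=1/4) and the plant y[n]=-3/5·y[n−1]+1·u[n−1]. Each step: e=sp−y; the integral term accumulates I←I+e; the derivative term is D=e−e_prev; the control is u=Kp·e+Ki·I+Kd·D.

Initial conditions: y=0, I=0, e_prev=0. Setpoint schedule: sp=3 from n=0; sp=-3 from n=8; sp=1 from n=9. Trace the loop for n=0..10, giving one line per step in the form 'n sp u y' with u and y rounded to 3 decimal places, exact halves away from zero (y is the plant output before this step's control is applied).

(exact arithmetic carried between steps; '≈' marks a value shown rounded to 6 d.p. or computed from one; I and e_prev carry over from the previous line; the table rounds u and y to 3 d.p., halves away from zero)
n=0: y=0, sp=3, e=sp−y=3; I=3, D=e−e_prev=3; u=1/2·3+0·3+1/4·3=2.25; next y=-3/5·0+1·2.25=2.25
n=1: y=2.25, sp=3, e=sp−y=0.75; I=3.75, D=e−e_prev=-2.25; u=1/2·0.75+0·3.75+1/4·(-2.25)=-0.1875; next y=-3/5·2.25+1·(-0.1875)=-1.5375
n=2: y=-1.5375, sp=3, e=sp−y=4.5375; I=8.2875, D=e−e_prev=3.7875; u=1/2·4.5375+0·8.2875+1/4·3.7875=3.215625; next y=-3/5·(-1.5375)+1·3.215625=4.138125
n=3: y=4.138125, sp=3, e=sp−y=-1.138125; I=7.149375, D=e−e_prev=-5.675625; u=1/2·(-1.138125)+0·7.149375+1/4·(-5.675625)≈-1.987969; next y=-3/5·4.138125+1·(-1.987969)≈-4.470844
n=4: y≈-4.470844, sp=3, e=sp−y≈7.470844; I≈14.620219, D=e−e_prev≈8.608969; u=1/2·7.470844+0·14.620219+1/4·8.608969≈5.887664; next y=-3/5·(-4.470844)+1·5.887664≈8.570170
n=5: y≈8.570170, sp=3, e=sp−y≈-5.570170; I≈9.050048, D=e−e_prev≈-13.041014; u=1/2·(-5.570170)+0·9.050048+1/4·(-13.041014)≈-6.045339; next y=-3/5·8.570170+1·(-6.045339)≈-11.187441
n=6: y≈-11.187441, sp=3, e=sp−y≈14.187441; I≈23.237489, D=e−e_prev≈19.757611; u=1/2·14.187441+0·23.237489+1/4·19.757611≈12.033123; next y=-3/5·(-11.187441)+1·12.033123≈18.745588
n=7: y≈18.745588, sp=3, e=sp−y≈-15.745588; I≈7.491902, D=e−e_prev≈-29.933029; u=1/2·(-15.745588)+0·7.491902+1/4·(-29.933029)≈-15.356051; next y=-3/5·18.745588+1·(-15.356051)≈-26.603404
n=8: y≈-26.603404, sp=-3, e=sp−y≈23.603404; I≈31.095305, D=e−e_prev≈39.348991; u=1/2·23.603404+0·31.095305+1/4·39.348991≈21.638950; next y=-3/5·(-26.603404)+1·21.638950≈37.600992
n=9: y≈37.600992, sp=1, e=sp−y≈-36.600992; I≈-5.505687, D=e−e_prev≈-60.204396; u=1/2·(-36.600992)+0·(-5.505687)+1/4·(-60.204396)≈-33.351595; next y=-3/5·37.600992+1·(-33.351595)≈-55.912190
n=10: y≈-55.912190, sp=1, e=sp−y≈56.912190; I≈51.406503, D=e−e_prev≈93.513182; u=1/2·56.912190+0·51.406503+1/4·93.513182≈51.834390; next y=-3/5·(-55.912190)+1·51.834390≈85.381704

0 3 2.250 0.000
1 3 -0.188 2.250
2 3 3.216 -1.538
3 3 -1.988 4.138
4 3 5.888 -4.471
5 3 -6.045 8.570
6 3 12.033 -11.187
7 3 -15.356 18.746
8 -3 21.639 -26.603
9 1 -33.352 37.601
10 1 51.834 -55.912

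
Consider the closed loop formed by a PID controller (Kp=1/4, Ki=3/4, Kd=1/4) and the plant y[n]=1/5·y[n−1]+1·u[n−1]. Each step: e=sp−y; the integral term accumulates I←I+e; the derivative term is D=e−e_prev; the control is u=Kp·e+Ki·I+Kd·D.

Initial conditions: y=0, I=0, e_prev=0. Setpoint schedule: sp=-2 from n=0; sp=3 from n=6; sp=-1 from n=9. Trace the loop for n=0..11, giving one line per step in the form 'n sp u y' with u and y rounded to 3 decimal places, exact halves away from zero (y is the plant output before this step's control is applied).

(exact arithmetic carried between steps; '≈' marks a value shown rounded to 6 d.p. or computed from one; I and e_prev carry over from the previous line; the table rounds u and y to 3 d.p., halves away from zero)
n=0: y=0, sp=-2, e=sp−y=-2; I=-2, D=e−e_prev=-2; u=1/4·(-2)+3/4·(-2)+1/4·(-2)=-2.5; next y=1/5·0+1·(-2.5)=-2.5
n=1: y=-2.5, sp=-2, e=sp−y=0.5; I=-1.5, D=e−e_prev=2.5; u=1/4·0.5+3/4·(-1.5)+1/4·2.5=-0.375; next y=1/5·(-2.5)+1·(-0.375)=-0.875
n=2: y=-0.875, sp=-2, e=sp−y=-1.125; I=-2.625, D=e−e_prev=-1.625; u=1/4·(-1.125)+3/4·(-2.625)+1/4·(-1.625)=-2.65625; next y=1/5·(-0.875)+1·(-2.65625)=-2.83125
n=3: y=-2.83125, sp=-2, e=sp−y=0.83125; I=-1.79375, D=e−e_prev=1.95625; u=1/4·0.83125+3/4·(-1.79375)+1/4·1.95625≈-0.648438; next y=1/5·(-2.83125)+1·(-0.648438)≈-1.214688
n=4: y≈-1.214688, sp=-2, e=sp−y≈-0.785313; I≈-2.579063, D=e−e_prev≈-1.616563; u=1/4·(-0.785313)+3/4·(-2.579063)+1/4·(-1.616563)≈-2.534766; next y=1/5·(-1.214688)+1·(-2.534766)≈-2.777703
n=5: y≈-2.777703, sp=-2, e=sp−y≈0.777703; I≈-1.801359, D=e−e_prev≈1.563016; u=1/4·0.777703+3/4·(-1.801359)+1/4·1.563016≈-0.765840; next y=1/5·(-2.777703)+1·(-0.765840)≈-1.321380
n=6: y≈-1.321380, sp=3, e=sp−y≈4.321380; I≈2.520021, D=e−e_prev≈3.543677; u=1/4·4.321380+3/4·2.520021+1/4·3.543677≈3.856280; next y=1/5·(-1.321380)+1·3.856280≈3.592004
n=7: y≈3.592004, sp=3, e=sp−y≈-0.592004; I≈1.928017, D=e−e_prev≈-4.913385; u=1/4·(-0.592004)+3/4·1.928017+1/4·(-4.913385)≈0.069665; next y=1/5·3.592004+1·0.069665≈0.788066
n=8: y≈0.788066, sp=3, e=sp−y≈2.211934; I≈4.139951, D=e−e_prev≈2.803938; u=1/4·2.211934+3/4·4.139951+1/4·2.803938≈4.358931; next y=1/5·0.788066+1·4.358931≈4.516544
n=9: y≈4.516544, sp=-1, e=sp−y≈-5.516544; I≈-1.376594, D=e−e_prev≈-7.728478; u=1/4·(-5.516544)+3/4·(-1.376594)+1/4·(-7.728478)≈-4.343701; next y=1/5·4.516544+1·(-4.343701)≈-3.440392
n=10: y≈-3.440392, sp=-1, e=sp−y≈2.440392; I≈1.063798, D=e−e_prev≈7.956936; u=1/4·2.440392+3/4·1.063798+1/4·7.956936≈3.397181; next y=1/5·(-3.440392)+1·3.397181≈2.709102
n=11: y≈2.709102, sp=-1, e=sp−y≈-3.709102; I≈-2.645304, D=e−e_prev≈-6.149494; u=1/4·(-3.709102)+3/4·(-2.645304)+1/4·(-6.149494)≈-4.448627; next y=1/5·2.709102+1·(-4.448627)≈-3.906807

0 -2 -2.500 0.000
1 -2 -0.375 -2.500
2 -2 -2.656 -0.875
3 -2 -0.648 -2.831
4 -2 -2.535 -1.215
5 -2 -0.766 -2.778
6 3 3.856 -1.321
7 3 0.070 3.592
8 3 4.359 0.788
9 -1 -4.344 4.517
10 -1 3.397 -3.440
11 -1 -4.449 2.709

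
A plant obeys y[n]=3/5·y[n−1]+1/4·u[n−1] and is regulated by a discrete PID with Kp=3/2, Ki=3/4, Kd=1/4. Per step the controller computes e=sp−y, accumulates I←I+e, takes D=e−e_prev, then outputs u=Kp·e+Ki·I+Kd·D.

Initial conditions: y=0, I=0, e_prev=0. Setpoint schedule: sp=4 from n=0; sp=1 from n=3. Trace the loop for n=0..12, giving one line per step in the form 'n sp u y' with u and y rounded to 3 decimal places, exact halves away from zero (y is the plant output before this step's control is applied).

0 4 10.000 0.000
1 4 5.750 2.500
2 4 6.406 2.938
3 1 -1.254 3.364
4 1 1.977 1.705
5 1 1.503 1.517
6 1 1.646 1.286
7 1 1.631 1.183
8 1 1.632 1.118
9 1 1.625 1.079
10 1 1.619 1.053
11 1 1.614 1.037
12 1 1.610 1.026

(exact arithmetic carried between steps; '≈' marks a value shown rounded to 6 d.p. or computed from one; I and e_prev carry over from the previous line; the table rounds u and y to 3 d.p., halves away from zero)
n=0: y=0, sp=4, e=sp−y=4; I=4, D=e−e_prev=4; u=3/2·4+3/4·4+1/4·4=10; next y=3/5·0+1/4·10=2.5
n=1: y=2.5, sp=4, e=sp−y=1.5; I=5.5, D=e−e_prev=-2.5; u=3/2·1.5+3/4·5.5+1/4·(-2.5)=5.75; next y=3/5·2.5+1/4·5.75=2.9375
n=2: y=2.9375, sp=4, e=sp−y=1.0625; I=6.5625, D=e−e_prev=-0.4375; u=3/2·1.0625+3/4·6.5625+1/4·(-0.4375)=6.40625; next y=3/5·2.9375+1/4·6.40625≈3.364063
n=3: y≈3.364063, sp=1, e=sp−y≈-2.364063; I≈4.198438, D=e−e_prev≈-3.426563; u=3/2·(-2.364063)+3/4·4.198438+1/4·(-3.426563)≈-1.253906; next y=3/5·3.364063+1/4·(-1.253906)≈1.704961
n=4: y≈1.704961, sp=1, e=sp−y≈-0.704961; I≈3.493477, D=e−e_prev≈1.659102; u=3/2·(-0.704961)+3/4·3.493477+1/4·1.659102≈1.977441; next y=3/5·1.704961+1/4·1.977441≈1.517337
n=5: y≈1.517337, sp=1, e=sp−y≈-0.517337; I≈2.976140, D=e−e_prev≈0.187624; u=3/2·(-0.517337)+3/4·2.976140+1/4·0.187624≈1.503005; next y=3/5·1.517337+1/4·1.503005≈1.286153
n=6: y≈1.286153, sp=1, e=sp−y≈-0.286153; I≈2.689986, D=e−e_prev≈0.231183; u=3/2·(-0.286153)+3/4·2.689986+1/4·0.231183≈1.646055; next y=3/5·1.286153+1/4·1.646055≈1.183206
n=7: y≈1.183206, sp=1, e=sp−y≈-0.183206; I≈2.506780, D=e−e_prev≈0.102948; u=3/2·(-0.183206)+3/4·2.506780+1/4·0.102948≈1.631013; next y=3/5·1.183206+1/4·1.631013≈1.117677
n=8: y≈1.117677, sp=1, e=sp−y≈-0.117677; I≈2.389103, D=e−e_prev≈0.065529; u=3/2·(-0.117677)+3/4·2.389103+1/4·0.065529≈1.631695; next y=3/5·1.117677+1/4·1.631695≈1.078530
n=9: y≈1.078530, sp=1, e=sp−y≈-0.078530; I≈2.310574, D=e−e_prev≈0.039147; u=3/2·(-0.078530)+3/4·2.310574+1/4·0.039147≈1.624922; next y=3/5·1.078530+1/4·1.624922≈1.053348
n=10: y≈1.053348, sp=1, e=sp−y≈-0.053348; I≈2.257225, D=e−e_prev≈0.025181; u=3/2·(-0.053348)+3/4·2.257225+1/4·0.025181≈1.619192; next y=3/5·1.053348+1/4·1.619192≈1.036807
n=11: y≈1.036807, sp=1, e=sp−y≈-0.036807; I≈2.220418, D=e−e_prev≈0.016541; u=3/2·(-0.036807)+3/4·2.220418+1/4·0.016541≈1.614239; next y=3/5·1.036807+1/4·1.614239≈1.025644
n=12: y≈1.025644, sp=1, e=sp−y≈-0.025644; I≈2.194774, D=e−e_prev≈0.011163; u=3/2·(-0.025644)+3/4·2.194774+1/4·0.011163≈1.610406; next y=3/5·1.025644+1/4·1.610406≈1.017988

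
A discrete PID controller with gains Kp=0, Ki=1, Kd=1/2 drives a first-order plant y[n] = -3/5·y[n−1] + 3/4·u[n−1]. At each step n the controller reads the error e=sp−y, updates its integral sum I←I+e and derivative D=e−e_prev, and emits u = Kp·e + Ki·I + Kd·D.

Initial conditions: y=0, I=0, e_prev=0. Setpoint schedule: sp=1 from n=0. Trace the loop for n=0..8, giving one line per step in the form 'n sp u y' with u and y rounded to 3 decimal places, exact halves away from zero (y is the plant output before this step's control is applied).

0 1 1.500 0.000
1 1 0.313 1.125
2 1 3.098 -0.441
3 1 -0.787 2.588
4 1 6.236 -2.143
5 1 -5.146 5.963
6 1 14.045 -7.437
7 1 -17.868 14.996
8 1 35.444 -22.398

(exact arithmetic carried between steps; '≈' marks a value shown rounded to 6 d.p. or computed from one; I and e_prev carry over from the previous line; the table rounds u and y to 3 d.p., halves away from zero)
n=0: y=0, sp=1, e=sp−y=1; I=1, D=e−e_prev=1; u=0·1+1·1+1/2·1=1.5; next y=-3/5·0+3/4·1.5=1.125
n=1: y=1.125, sp=1, e=sp−y=-0.125; I=0.875, D=e−e_prev=-1.125; u=0·(-0.125)+1·0.875+1/2·(-1.125)=0.3125; next y=-3/5·1.125+3/4·0.3125=-0.440625
n=2: y=-0.440625, sp=1, e=sp−y=1.440625; I=2.315625, D=e−e_prev=1.565625; u=0·1.440625+1·2.315625+1/2·1.565625≈3.098438; next y=-3/5·(-0.440625)+3/4·3.098438≈2.588203
n=3: y≈2.588203, sp=1, e=sp−y≈-1.588203; I≈0.727422, D=e−e_prev≈-3.028828; u=0·(-1.588203)+1·0.727422+1/2·(-3.028828)≈-0.786992; next y=-3/5·2.588203+3/4·(-0.786992)≈-2.143166
n=4: y≈-2.143166, sp=1, e=sp−y≈3.143166; I≈3.870588, D=e−e_prev≈4.731369; u=0·3.143166+1·3.870588+1/2·4.731369≈6.236272; next y=-3/5·(-2.143166)+3/4·6.236272≈5.963104
n=5: y≈5.963104, sp=1, e=sp−y≈-4.963104; I≈-1.092516, D=e−e_prev≈-8.106270; u=0·(-4.963104)+1·(-1.092516)+1/2·(-8.106270)≈-5.145651; next y=-3/5·5.963104+3/4·(-5.145651)≈-7.437101
n=6: y≈-7.437101, sp=1, e=sp−y≈8.437101; I≈7.344585, D=e−e_prev≈13.400205; u=0·8.437101+1·7.344585+1/2·13.400205≈14.044687; next y=-3/5·(-7.437101)+3/4·14.044687≈14.995776
n=7: y≈14.995776, sp=1, e=sp−y≈-13.995776; I≈-6.651191, D=e−e_prev≈-22.432876; u=0·(-13.995776)+1·(-6.651191)+1/2·(-22.432876)≈-17.867629; next y=-3/5·14.995776+3/4·(-17.867629)≈-22.398187
n=8: y≈-22.398187, sp=1, e=sp−y≈23.398187; I≈16.746996, D=e−e_prev≈37.393963; u=0·23.398187+1·16.746996+1/2·37.393963≈35.443978; next y=-3/5·(-22.398187)+3/4·35.443978≈40.021895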